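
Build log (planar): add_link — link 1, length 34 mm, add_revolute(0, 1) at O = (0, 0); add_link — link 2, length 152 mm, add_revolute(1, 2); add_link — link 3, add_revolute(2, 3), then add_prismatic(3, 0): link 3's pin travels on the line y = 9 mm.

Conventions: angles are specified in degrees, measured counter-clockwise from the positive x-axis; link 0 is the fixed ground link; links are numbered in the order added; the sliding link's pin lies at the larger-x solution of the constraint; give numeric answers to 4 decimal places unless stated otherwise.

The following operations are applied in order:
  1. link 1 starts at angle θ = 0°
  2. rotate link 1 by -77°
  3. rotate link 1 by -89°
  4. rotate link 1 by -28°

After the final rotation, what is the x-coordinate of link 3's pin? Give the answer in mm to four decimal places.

geometry: r = 34 mm, L = 152 mm, e = 9 mm; θ starts at 0°
rotate link 1 by -77°: θ ← 0° -77° = -77°
rotate link 1 by -89°: θ ← -77° -89° = -166°
rotate link 1 by -28°: θ ← -166° -28° = -194°
crank pin P = (r cos θ, r sin θ) = (-32.990055, 8.225344)
h = r sin θ − e = 8.225344 − 9 = -0.774656
x = r cos θ + √(L² − h²) = -32.990055 + 151.998026 = 119.007971

119.0080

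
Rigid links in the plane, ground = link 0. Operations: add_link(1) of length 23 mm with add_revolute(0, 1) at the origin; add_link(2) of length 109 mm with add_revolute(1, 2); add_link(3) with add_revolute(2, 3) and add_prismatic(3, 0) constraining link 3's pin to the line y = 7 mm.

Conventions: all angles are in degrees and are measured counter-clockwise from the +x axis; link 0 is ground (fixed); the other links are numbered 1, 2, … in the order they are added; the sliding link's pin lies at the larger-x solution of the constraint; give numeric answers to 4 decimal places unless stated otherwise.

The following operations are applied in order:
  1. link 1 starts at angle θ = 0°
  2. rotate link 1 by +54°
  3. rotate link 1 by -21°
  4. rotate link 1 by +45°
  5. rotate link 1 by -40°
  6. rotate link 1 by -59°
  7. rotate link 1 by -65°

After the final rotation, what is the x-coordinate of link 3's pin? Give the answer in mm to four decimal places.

geometry: r = 23 mm, L = 109 mm, e = 7 mm; θ starts at 0°
rotate link 1 by +54°: θ ← 0° +54° = 54°
rotate link 1 by -21°: θ ← 54° -21° = 33°
rotate link 1 by +45°: θ ← 33° +45° = 78°
rotate link 1 by -40°: θ ← 78° -40° = 38°
rotate link 1 by -59°: θ ← 38° -59° = -21°
rotate link 1 by -65°: θ ← -21° -65° = -86°
crank pin P = (r cos θ, r sin θ) = (1.604399, -22.943973)
h = r sin θ − e = -22.943973 − 7 = -29.943973
x = r cos θ + √(L² − h²) = 1.604399 + 104.806290 = 106.410689

106.4107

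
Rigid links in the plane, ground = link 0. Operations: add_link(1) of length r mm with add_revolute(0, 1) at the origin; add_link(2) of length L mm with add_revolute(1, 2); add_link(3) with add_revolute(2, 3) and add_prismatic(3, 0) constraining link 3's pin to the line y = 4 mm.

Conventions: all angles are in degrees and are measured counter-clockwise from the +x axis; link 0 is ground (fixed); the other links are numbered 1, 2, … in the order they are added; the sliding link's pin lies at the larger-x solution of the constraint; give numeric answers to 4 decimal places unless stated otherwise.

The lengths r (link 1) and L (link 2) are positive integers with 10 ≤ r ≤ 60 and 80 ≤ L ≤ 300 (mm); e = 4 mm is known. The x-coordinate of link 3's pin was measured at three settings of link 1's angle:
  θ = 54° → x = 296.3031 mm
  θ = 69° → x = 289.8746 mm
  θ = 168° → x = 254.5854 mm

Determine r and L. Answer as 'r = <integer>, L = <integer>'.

constraint per measurement: (x − r cos θ)² + (r sin θ − e)² = L²
subtracting the θ₁ and θ₂ equations cancels the r² and L² terms:
r = (x₁² − x₂²) / (2[(x₁cos θ₁ + e sin θ₁) − (x₂cos θ₂ + e sin θ₂)]) = 26.9999 → r = 27
L² = (x₁ − r cos θ₁)² + (r sin θ₁ − e)² = 78960.9994 → L = 281.0000 → L = 281
check at θ₃=168°: x = 254.5854 (printed 254.5854) ✓

r = 27, L = 281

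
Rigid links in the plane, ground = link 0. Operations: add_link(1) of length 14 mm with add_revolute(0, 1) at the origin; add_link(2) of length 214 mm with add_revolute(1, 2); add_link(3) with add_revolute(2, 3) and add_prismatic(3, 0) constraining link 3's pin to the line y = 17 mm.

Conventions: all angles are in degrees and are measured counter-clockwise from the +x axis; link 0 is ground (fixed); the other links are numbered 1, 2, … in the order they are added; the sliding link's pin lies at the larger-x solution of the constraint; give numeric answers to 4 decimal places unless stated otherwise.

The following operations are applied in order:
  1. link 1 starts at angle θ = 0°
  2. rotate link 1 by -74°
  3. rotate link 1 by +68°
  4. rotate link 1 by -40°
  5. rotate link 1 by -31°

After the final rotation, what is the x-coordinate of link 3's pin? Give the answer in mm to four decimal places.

geometry: r = 14 mm, L = 214 mm, e = 17 mm; θ starts at 0°
rotate link 1 by -74°: θ ← 0° -74° = -74°
rotate link 1 by +68°: θ ← -74° +68° = -6°
rotate link 1 by -40°: θ ← -6° -40° = -46°
rotate link 1 by -31°: θ ← -46° -31° = -77°
crank pin P = (r cos θ, r sin θ) = (3.149315, -13.641181)
h = r sin θ − e = -13.641181 − 17 = -30.641181
x = r cos θ + √(L² − h²) = 3.149315 + 211.794991 = 214.944305

214.9443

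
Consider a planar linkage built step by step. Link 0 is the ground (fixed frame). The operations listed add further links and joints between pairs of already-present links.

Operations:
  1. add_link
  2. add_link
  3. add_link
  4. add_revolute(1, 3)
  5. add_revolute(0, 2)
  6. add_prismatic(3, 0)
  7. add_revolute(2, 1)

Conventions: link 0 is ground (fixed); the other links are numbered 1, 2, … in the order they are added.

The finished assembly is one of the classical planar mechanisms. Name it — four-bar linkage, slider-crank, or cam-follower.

links: 4 (incl. ground); joints: 3 revolute, 1 prismatic, 0 higher (cam) pair, forming one closed loop
4 links, 3 revolutes + 1 prismatic in one loop → slider-crank

slider-crank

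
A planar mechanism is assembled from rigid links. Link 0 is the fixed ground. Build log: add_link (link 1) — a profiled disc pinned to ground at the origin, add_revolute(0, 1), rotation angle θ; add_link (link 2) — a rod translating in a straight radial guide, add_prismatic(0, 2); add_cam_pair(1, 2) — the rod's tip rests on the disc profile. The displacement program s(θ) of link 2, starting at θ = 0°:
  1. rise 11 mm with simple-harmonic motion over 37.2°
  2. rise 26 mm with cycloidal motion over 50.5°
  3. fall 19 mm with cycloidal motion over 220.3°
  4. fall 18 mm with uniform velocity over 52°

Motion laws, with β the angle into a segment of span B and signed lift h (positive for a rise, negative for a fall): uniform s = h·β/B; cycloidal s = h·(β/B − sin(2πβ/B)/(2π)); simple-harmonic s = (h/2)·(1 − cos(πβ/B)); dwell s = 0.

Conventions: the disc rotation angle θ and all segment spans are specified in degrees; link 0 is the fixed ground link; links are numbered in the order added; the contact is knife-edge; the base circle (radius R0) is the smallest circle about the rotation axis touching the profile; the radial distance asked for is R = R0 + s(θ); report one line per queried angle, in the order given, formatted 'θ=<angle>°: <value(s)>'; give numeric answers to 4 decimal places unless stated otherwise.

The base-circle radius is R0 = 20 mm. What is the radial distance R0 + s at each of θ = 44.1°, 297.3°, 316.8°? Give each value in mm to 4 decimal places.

seg 1 [0°–37.2°] simple-harmonic, h=11: full span → s += 11 → s = 11.0000
seg 2 [37.2°–87.7°] cycloidal, h=26: θ=44.1° here. β=6.9, B=50.5. 26·(0.1366 − sin(2π·0.1366)/(2π)) = 0.4206 → s = 11.4206
seg 2 [37.2°–87.7°] cycloidal, h=26: full span → s += 26 → s = 37.0000
seg 3 [87.7°–308°] cycloidal, h=-19: θ=297.3° here. β=209.6, B=220.3. -19·(0.9514 − sin(2π·0.9514)/(2π)) = -18.9857 → s = 18.0143
seg 3 [87.7°–308°] cycloidal, h=-19: full span → s += -19 → s = 18.0000
seg 4 [308°–360°] uniform, h=-18: θ=316.8° here. β=8.8, B=52. -18·8.8/52 = -3.0462 → s = 14.9538
θ=44.1°: R = R0 + s = 20 + 11.4206 = 31.4206
θ=297.3°: R = R0 + s = 20 + 18.0143 = 38.0143
θ=316.8°: R = R0 + s = 20 + 14.9538 = 34.9538

θ=44.1°: 31.4206
θ=297.3°: 38.0143
θ=316.8°: 34.9538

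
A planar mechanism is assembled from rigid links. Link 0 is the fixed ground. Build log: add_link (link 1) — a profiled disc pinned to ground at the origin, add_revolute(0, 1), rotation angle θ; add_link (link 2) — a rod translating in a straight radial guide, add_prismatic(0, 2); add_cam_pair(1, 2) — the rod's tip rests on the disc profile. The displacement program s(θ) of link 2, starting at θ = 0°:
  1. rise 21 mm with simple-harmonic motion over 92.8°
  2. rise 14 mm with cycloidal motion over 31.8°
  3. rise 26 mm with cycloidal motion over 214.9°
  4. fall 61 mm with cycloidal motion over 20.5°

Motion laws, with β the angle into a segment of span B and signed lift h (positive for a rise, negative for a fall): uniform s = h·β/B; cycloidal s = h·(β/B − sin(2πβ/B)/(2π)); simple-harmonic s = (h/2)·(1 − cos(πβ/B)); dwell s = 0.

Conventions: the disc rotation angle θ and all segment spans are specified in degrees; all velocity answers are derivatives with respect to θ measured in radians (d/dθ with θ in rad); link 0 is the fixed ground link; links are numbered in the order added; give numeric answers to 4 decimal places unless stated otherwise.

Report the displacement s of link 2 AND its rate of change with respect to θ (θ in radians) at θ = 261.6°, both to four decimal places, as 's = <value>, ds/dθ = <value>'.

seg 1 [0°–92.8°] simple-harmonic, h=21: full span → s += 21 → s = 21.0000
seg 2 [92.8°–124.6°] cycloidal, h=14: full span → s += 14 → s = 35.0000
seg 3 [124.6°–339.5°] cycloidal, h=26: θ=261.6° here. β=137, B=214.9. 26·(0.6375 − sin(2π·0.6375)/(2π)) = 19.7218 → s = 54.7218
velocity in seg [124.6°–339.5°] (cycloidal), θ in radians: β = 137° = 2.3911 rad, B = 214.9° = 3.7507 rad; ds/dθ = (h/B)(1 − cos(2πβ/B)) = (26/3.7507)(1 − cos(2π·0.6375)) = 11.433808 mm/rad

s = 54.7218, ds/dθ = 11.4338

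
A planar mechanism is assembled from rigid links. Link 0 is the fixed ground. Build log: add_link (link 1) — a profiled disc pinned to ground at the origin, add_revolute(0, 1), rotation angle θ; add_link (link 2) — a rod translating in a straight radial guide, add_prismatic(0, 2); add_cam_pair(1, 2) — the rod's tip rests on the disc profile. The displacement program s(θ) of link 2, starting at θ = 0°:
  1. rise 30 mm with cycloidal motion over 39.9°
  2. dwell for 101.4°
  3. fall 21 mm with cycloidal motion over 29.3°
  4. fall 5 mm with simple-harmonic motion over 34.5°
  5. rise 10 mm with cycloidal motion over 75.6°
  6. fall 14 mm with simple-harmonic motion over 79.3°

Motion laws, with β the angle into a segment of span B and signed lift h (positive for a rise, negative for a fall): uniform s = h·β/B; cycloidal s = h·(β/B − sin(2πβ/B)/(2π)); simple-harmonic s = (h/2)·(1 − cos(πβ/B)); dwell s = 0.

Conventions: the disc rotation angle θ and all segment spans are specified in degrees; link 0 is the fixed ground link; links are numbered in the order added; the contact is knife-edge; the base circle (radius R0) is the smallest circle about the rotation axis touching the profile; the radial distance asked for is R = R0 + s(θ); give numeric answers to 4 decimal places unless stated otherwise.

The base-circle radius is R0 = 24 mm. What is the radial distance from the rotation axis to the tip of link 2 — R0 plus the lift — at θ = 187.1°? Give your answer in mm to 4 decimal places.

seg 1 [0°–39.9°] cycloidal, h=30: full span → s += 30 → s = 30.0000
seg 2 [39.9°–141.3°] dwell: s stays 30.0000
seg 3 [141.3°–170.6°] cycloidal, h=-21: full span → s += -21 → s = 9.0000
seg 4 [170.6°–205.1°] simple-harmonic, h=-5: θ=187.1° here. β=16.5, B=34.5. -5/2·(1 − cos(π·0.4783)) = -2.3294 → s = 6.6706
R = R0 + s = 24 + 6.6706 = 30.6706

30.6706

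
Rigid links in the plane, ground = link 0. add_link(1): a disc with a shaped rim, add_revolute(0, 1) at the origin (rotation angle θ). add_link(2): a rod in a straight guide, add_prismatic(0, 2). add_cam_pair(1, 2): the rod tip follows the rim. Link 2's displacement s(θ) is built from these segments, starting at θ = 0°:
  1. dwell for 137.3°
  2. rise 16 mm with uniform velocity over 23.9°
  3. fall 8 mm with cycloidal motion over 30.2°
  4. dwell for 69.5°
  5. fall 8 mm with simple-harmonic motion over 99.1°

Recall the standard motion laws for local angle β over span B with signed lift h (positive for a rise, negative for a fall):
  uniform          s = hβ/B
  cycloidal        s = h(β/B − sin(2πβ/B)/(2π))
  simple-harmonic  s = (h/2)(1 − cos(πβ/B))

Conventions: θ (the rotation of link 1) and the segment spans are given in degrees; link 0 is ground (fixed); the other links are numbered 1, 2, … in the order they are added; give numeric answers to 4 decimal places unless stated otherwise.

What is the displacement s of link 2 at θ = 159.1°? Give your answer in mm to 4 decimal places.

segment 1 (0° to 137.3°, dwell): s unchanged at 0.0000
θ = 159.1° falls in segment 2 (137.3° to 161.2°, uniform, h = 16): β = 159.1 − 137.3 = 21.8°, B = 23.9°; Δs = 16·21.8/23.9 = 14.5941; s = 0.0000 + 14.5941 = 14.5941

14.5941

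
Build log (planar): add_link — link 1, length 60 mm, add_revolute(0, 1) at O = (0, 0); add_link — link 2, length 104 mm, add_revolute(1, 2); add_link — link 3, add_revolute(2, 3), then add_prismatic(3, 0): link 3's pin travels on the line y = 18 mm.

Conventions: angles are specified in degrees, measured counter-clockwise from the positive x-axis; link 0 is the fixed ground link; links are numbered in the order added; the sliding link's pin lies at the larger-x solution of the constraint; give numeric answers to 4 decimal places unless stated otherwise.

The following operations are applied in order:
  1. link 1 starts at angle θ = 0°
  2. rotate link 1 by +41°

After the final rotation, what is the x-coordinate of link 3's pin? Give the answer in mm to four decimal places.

geometry: r = 60 mm, L = 104 mm, e = 18 mm; θ starts at 0°
rotate link 1 by +41°: θ ← 0° +41° = 41°
crank pin P = (r cos θ, r sin θ) = (45.282575, 39.363542)
h = r sin θ − e = 39.363542 − 18 = 21.363542
x = r cos θ + √(L² − h²) = 45.282575 + 101.782116 = 147.064691

147.0647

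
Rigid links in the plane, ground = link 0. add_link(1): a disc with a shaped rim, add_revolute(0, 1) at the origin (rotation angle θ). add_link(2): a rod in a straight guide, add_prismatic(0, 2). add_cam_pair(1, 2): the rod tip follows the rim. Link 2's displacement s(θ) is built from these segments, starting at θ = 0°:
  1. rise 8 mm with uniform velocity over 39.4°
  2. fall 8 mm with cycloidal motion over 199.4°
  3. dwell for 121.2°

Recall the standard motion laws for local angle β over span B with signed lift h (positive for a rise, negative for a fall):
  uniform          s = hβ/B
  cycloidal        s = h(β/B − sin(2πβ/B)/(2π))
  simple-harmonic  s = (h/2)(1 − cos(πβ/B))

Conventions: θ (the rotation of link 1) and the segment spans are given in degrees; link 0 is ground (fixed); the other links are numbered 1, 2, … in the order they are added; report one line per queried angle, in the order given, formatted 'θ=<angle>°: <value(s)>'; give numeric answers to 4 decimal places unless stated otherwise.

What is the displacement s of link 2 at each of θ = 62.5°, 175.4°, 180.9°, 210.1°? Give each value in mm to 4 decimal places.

segment 1 (0° to 39.4°, uniform, h = 8) is passed completely: s = 0.0000 + (8) = 8.0000
θ = 62.5° falls in segment 2 (39.4° to 238.8°, cycloidal, h = -8): β = 62.5 − 39.4 = 23.1°, B = 199.4°; Δs = -8·(0.1158 − sin(2π·0.1158)/(2π)) = -0.0797; s = 8.0000 − 0.0797 = 7.9203
θ = 175.4° falls in segment 2 (39.4° to 238.8°, cycloidal, h = -8): β = 175.4 − 39.4 = 136°, B = 199.4°; Δs = -8·(0.6820 − sin(2π·0.6820)/(2π)) = -6.6153; s = 8.0000 − 6.6153 = 1.3847
θ = 180.9° falls in segment 2 (39.4° to 238.8°, cycloidal, h = -8): β = 180.9 − 39.4 = 141.5°, B = 199.4°; Δs = -8·(0.7096 − sin(2π·0.7096)/(2π)) = -6.9095; s = 8.0000 − 6.9095 = 1.0905
θ = 210.1° falls in segment 2 (39.4° to 238.8°, cycloidal, h = -8): β = 210.1 − 39.4 = 170.7°, B = 199.4°; Δs = -8·(0.8561 − sin(2π·0.8561)/(2π)) = -7.8493; s = 8.0000 − 7.8493 = 0.1507

θ=62.5°: 7.9203
θ=175.4°: 1.3847
θ=180.9°: 1.0905
θ=210.1°: 0.1507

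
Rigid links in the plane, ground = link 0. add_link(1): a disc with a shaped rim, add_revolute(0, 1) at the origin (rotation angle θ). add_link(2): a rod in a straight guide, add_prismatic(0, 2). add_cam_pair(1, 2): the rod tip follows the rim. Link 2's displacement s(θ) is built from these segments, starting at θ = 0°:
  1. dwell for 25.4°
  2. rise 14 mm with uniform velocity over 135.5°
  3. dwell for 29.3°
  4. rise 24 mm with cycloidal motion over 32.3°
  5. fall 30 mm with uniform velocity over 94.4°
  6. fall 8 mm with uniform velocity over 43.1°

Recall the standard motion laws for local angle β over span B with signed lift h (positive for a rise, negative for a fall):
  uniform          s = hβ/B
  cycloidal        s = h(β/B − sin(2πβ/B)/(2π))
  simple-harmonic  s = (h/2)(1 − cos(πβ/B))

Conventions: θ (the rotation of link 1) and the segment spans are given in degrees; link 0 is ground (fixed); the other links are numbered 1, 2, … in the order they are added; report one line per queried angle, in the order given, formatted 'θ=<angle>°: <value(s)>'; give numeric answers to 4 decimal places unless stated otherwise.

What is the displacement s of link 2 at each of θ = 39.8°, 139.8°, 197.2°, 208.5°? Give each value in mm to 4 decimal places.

segment 1 (0° to 25.4°, dwell): s unchanged at 0.0000
θ = 39.8° falls in segment 2 (25.4° to 160.9°, uniform, h = 14): β = 39.8 − 25.4 = 14.4°, B = 135.5°; Δs = 14·14.4/135.5 = 1.4878; s = 0.0000 + 1.4878 = 1.4878
θ = 139.8° falls in segment 2 (25.4° to 160.9°, uniform, h = 14): β = 139.8 − 25.4 = 114.4°, B = 135.5°; Δs = 14·114.4/135.5 = 11.8199; s = 0.0000 + 11.8199 = 11.8199
segment 2 (25.4° to 160.9°, uniform, h = 14) is passed completely: s = 0.0000 + (14) = 14.0000
segment 3 (160.9° to 190.2°, dwell): s unchanged at 14.0000
θ = 197.2° falls in segment 4 (190.2° to 222.5°, cycloidal, h = 24): β = 197.2 − 190.2 = 7°, B = 32.3°; Δs = 24·(0.2167 − sin(2π·0.2167)/(2π)) = 1.4647; s = 14.0000 + 1.4647 = 15.4647
θ = 208.5° falls in segment 4 (190.2° to 222.5°, cycloidal, h = 24): β = 208.5 − 190.2 = 18.3°, B = 32.3°; Δs = 24·(0.5666 − sin(2π·0.5666)/(2π)) = 15.1489; s = 14.0000 + 15.1489 = 29.1489

θ=39.8°: 1.4878
θ=139.8°: 11.8199
θ=197.2°: 15.4647
θ=208.5°: 29.1489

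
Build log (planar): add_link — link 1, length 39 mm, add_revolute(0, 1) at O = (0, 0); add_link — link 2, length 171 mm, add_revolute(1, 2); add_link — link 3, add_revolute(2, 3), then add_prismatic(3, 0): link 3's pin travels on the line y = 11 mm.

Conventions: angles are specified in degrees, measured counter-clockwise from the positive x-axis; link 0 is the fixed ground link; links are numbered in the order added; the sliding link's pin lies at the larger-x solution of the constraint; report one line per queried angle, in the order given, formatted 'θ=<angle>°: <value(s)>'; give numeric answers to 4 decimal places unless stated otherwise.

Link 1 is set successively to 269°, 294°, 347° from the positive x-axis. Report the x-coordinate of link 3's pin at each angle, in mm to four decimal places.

geometry: r = 39 mm, L = 171 mm, e = 11 mm
θ=269°: crank pin P = (r cos θ, r sin θ) = (-0.680644, -38.994060)
θ=269°: h = r sin θ − e = -38.994060 − 11 = -49.994060
θ=269°: x = r cos θ + √(L² − h²) = -0.680644 + 163.528572 = 162.847928
θ=294°: crank pin P = (r cos θ, r sin θ) = (15.862729, -35.628273)
θ=294°: h = r sin θ − e = -35.628273 − 11 = -46.628273
θ=294°: x = r cos θ + √(L² − h²) = 15.862729 + 164.519920 = 180.382649
θ=347°: crank pin P = (r cos θ, r sin θ) = (38.000433, -8.773091)
θ=347°: h = r sin θ − e = -8.773091 − 11 = -19.773091
θ=347°: x = r cos θ + √(L² − h²) = 38.000433 + 169.852951 = 207.853383

θ=269°: 162.8479
θ=294°: 180.3826
θ=347°: 207.8534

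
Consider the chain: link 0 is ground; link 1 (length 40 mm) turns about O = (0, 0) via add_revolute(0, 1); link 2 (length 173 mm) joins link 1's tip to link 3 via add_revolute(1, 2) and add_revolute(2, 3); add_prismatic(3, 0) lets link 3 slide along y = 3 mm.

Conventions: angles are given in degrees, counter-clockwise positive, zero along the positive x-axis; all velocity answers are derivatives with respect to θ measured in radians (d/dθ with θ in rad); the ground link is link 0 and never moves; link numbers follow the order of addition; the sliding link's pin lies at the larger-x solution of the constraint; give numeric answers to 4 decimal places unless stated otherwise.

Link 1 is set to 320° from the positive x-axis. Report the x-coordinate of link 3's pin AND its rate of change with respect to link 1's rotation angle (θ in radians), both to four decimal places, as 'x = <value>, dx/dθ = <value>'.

geometry: r = 40 mm, L = 173 mm, e = 3 mm
crank pin P = (r cos θ, r sin θ) = (30.641778, -25.711504)
h = r sin θ − e = -25.711504 − 3 = -28.711504
x = r cos θ + √(L² − h²) = 30.641778 + 170.600849 = 201.242626
dx/dθ = −r sin θ − h·r cos θ/√(L² − h²) (θ in radians; h = -28.711504) = 30.868405

x = 201.2426, dx/dθ = 30.8684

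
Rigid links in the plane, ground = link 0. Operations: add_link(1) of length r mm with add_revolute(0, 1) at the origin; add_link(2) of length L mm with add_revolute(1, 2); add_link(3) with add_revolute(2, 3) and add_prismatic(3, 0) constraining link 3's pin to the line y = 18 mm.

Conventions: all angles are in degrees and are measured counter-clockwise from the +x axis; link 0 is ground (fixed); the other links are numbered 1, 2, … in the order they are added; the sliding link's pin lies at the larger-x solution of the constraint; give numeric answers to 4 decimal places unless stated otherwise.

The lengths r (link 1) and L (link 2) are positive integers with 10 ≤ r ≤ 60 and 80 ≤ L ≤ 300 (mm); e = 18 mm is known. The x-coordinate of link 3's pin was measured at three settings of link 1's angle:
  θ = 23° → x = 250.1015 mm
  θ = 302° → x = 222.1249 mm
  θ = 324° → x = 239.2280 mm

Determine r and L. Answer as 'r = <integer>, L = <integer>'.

constraint per measurement: (x − r cos θ)² + (r sin θ − e)² = L²
subtracting the θ₁ and θ₂ equations cancels the r² and L² terms:
r = (x₁² − x₂²) / (2[(x₁cos θ₁ + e sin θ₁) − (x₂cos θ₂ + e sin θ₂)]) = 48.9999 → r = 49
L² = (x₁ − r cos θ₁)² + (r sin θ₁ − e)² = 42024.9854 → L = 205.0000 → L = 205
check at θ₃=324°: x = 239.2280 (printed 239.2280) ✓

r = 49, L = 205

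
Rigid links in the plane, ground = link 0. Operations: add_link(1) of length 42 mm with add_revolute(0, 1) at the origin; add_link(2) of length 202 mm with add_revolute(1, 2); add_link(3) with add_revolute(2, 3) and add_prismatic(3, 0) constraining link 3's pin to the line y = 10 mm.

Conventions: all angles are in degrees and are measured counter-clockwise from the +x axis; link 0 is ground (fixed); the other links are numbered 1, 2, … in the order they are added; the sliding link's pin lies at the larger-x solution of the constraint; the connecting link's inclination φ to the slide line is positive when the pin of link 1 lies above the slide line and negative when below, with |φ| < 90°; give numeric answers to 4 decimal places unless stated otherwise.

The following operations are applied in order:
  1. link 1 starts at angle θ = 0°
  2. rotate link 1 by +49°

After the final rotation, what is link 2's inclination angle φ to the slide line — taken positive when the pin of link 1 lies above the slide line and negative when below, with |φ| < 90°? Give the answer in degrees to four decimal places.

geometry: r = 42 mm, L = 202 mm, e = 10 mm; θ starts at 0°
rotate link 1 by +49°: θ ← 0° +49° = 49°
h = r sin θ − e = 31.697802 − 10 = 21.697802
sin φ = h / L = 21.697802 / 202 = 0.10741486
φ = arcsin(0.10741486) = 6.166315°

6.1663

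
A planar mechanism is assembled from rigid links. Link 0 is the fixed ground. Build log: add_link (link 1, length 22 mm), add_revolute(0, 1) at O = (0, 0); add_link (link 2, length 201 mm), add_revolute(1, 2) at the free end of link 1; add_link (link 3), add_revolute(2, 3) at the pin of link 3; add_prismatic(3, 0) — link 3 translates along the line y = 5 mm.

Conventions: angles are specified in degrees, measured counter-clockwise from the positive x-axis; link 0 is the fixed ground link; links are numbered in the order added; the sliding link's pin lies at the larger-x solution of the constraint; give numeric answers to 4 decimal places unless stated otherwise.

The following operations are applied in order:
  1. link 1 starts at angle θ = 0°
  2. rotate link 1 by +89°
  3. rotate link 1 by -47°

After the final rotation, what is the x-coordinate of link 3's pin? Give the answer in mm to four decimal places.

geometry: r = 22 mm, L = 201 mm, e = 5 mm; θ starts at 0°
rotate link 1 by +89°: θ ← 0° +89° = 89°
rotate link 1 by -47°: θ ← 89° -47° = 42°
crank pin P = (r cos θ, r sin θ) = (16.349186, 14.720873)
h = r sin θ − e = 14.720873 − 5 = 9.720873
x = r cos θ + √(L² − h²) = 16.349186 + 200.764799 = 217.113985

217.1140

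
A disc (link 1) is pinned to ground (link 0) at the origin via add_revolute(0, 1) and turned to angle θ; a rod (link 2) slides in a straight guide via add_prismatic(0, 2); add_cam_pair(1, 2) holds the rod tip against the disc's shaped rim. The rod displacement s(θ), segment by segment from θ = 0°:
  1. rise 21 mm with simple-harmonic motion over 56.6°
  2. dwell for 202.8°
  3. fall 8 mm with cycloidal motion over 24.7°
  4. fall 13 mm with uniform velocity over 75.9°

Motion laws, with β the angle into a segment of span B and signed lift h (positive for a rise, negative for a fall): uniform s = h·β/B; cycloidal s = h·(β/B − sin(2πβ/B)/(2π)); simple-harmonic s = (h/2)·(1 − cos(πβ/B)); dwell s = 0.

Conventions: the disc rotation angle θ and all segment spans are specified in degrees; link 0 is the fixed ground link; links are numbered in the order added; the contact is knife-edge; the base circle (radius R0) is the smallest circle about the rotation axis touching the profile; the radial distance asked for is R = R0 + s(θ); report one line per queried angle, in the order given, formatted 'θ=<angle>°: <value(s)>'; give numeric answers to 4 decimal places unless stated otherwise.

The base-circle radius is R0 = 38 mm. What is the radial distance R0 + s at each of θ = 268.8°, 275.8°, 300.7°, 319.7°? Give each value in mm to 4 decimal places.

segment 1 (0° to 56.6°, simple-harmonic, h = 21) is passed completely: s = 0.0000 + (21) = 21.0000
segment 2 (56.6° to 259.4°, dwell): s unchanged at 21.0000
θ = 268.8° falls in segment 3 (259.4° to 284.1°, cycloidal, h = -8): β = 268.8 − 259.4 = 9.4°, B = 24.7°; Δs = -8·(0.3806 − sin(2π·0.3806)/(2π)) = -2.1763; s = 21.0000 − 2.1763 = 18.8237
θ = 275.8° falls in segment 3 (259.4° to 284.1°, cycloidal, h = -8): β = 275.8 − 259.4 = 16.4°, B = 24.7°; Δs = -8·(0.6640 − sin(2π·0.6640)/(2π)) = -6.4034; s = 21.0000 − 6.4034 = 14.5966
segment 3 (259.4° to 284.1°, cycloidal, h = -8) is passed completely: s = 21.0000 + (-8) = 13.0000
θ = 300.7° falls in segment 4 (284.1° to 360°, uniform, h = -13): β = 300.7 − 284.1 = 16.6°, B = 75.9°; Δs = -13·16.6/75.9 = -2.8432; s = 13.0000 − 2.8432 = 10.1568
θ = 319.7° falls in segment 4 (284.1° to 360°, uniform, h = -13): β = 319.7 − 284.1 = 35.6°, B = 75.9°; Δs = -13·35.6/75.9 = -6.0975; s = 13.0000 − 6.0975 = 6.9025
θ=268.8°: R = R0 + s = 38 + 18.8237 = 56.8237
θ=275.8°: R = R0 + s = 38 + 14.5966 = 52.5966
θ=300.7°: R = R0 + s = 38 + 10.1568 = 48.1568
θ=319.7°: R = R0 + s = 38 + 6.9025 = 44.9025

θ=268.8°: 56.8237
θ=275.8°: 52.5966
θ=300.7°: 48.1568
θ=319.7°: 44.9025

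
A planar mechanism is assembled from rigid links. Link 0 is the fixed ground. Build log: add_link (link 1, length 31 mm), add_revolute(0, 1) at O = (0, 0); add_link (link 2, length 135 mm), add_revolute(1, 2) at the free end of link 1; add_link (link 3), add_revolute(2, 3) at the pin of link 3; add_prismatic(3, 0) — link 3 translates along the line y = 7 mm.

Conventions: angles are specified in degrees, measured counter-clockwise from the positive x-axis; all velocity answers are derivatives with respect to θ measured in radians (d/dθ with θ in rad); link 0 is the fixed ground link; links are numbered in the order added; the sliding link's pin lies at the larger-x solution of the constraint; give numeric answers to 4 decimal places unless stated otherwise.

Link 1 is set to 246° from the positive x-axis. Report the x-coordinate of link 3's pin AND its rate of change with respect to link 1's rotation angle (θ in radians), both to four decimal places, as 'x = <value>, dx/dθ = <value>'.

geometry: r = 31 mm, L = 135 mm, e = 7 mm
crank pin P = (r cos θ, r sin θ) = (-12.608836, -28.319909)
h = r sin θ − e = -28.319909 − 7 = -35.319909
x = r cos θ + √(L² − h²) = -12.608836 + 130.297751 = 117.688915
dx/dθ = −r sin θ − h·r cos θ/√(L² − h²) (θ in radians; h = -35.319909) = 24.902023

x = 117.6889, dx/dθ = 24.9020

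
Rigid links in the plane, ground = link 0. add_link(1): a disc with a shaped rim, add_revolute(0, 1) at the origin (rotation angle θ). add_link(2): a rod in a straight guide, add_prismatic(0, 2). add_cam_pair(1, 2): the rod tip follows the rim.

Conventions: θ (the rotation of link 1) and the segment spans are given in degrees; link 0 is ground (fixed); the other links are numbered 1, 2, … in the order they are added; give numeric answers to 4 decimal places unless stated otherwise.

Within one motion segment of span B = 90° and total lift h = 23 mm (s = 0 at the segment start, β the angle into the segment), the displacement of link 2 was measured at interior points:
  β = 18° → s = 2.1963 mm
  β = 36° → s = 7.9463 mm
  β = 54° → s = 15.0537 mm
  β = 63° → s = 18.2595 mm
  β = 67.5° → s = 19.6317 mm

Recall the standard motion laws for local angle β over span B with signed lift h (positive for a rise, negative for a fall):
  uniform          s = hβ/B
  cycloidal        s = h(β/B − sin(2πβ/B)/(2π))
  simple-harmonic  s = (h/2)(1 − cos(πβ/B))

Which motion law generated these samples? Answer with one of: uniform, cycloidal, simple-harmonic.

candidates at β/B = r: uniform s = h·r (linear in β); cycloidal s = h·(r − sin(2πr)/(2π)); simple-harmonic s = (h/2)(1 − cos(πr))
β=18°: printed 2.1963 | uniform 4.6000, cycloidal 1.1186, simple-harmonic 2.1963
β=36°: printed 7.9463 | uniform 9.2000, cycloidal 7.0484, simple-harmonic 7.9463
β=54°: printed 15.0537 | uniform 13.8000, cycloidal 15.9516, simple-harmonic 15.0537
β=63°: printed 18.2595 | uniform 16.1000, cycloidal 19.5814, simple-harmonic 18.2595
β=67.5°: printed 19.6317 | uniform 17.2500, cycloidal 20.9106, simple-harmonic 19.6317
only one law matches every sample → simple-harmonic

simple-harmonic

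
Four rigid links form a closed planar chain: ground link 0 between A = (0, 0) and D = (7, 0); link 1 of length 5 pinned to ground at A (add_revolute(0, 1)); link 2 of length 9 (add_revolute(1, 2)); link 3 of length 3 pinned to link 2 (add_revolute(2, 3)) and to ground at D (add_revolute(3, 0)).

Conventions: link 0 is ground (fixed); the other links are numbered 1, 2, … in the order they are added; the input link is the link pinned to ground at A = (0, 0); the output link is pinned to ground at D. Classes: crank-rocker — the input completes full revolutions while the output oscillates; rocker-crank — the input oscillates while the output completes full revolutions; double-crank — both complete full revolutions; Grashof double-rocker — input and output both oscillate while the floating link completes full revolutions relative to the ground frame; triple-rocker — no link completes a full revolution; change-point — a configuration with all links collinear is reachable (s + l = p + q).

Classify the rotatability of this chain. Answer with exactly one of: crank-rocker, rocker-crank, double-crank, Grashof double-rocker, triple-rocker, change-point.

lengths: ground=7, input=5, coupler=9, output=3
sorted: s=3 (shortest), l=9 (longest), p+q=12
s + l = 12 vs p + q = 12
s + l = p + q → change-point (collinear configuration reachable)

change-point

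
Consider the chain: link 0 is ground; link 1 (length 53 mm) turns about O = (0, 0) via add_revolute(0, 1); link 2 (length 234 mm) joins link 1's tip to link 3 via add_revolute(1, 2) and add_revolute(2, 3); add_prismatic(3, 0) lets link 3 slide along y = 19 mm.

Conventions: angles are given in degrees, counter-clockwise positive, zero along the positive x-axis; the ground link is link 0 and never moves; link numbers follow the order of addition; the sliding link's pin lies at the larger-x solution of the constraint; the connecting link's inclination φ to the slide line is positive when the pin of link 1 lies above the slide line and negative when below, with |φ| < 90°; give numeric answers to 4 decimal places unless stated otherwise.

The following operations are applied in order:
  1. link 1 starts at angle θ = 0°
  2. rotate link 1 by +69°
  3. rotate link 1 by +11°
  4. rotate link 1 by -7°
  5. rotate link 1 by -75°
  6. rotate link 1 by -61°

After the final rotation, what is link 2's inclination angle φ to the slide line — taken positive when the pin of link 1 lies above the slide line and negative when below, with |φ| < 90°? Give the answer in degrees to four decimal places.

geometry: r = 53 mm, L = 234 mm, e = 19 mm; θ starts at 0°
rotate link 1 by +69°: θ ← 0° +69° = 69°
rotate link 1 by +11°: θ ← 69° +11° = 80°
rotate link 1 by -7°: θ ← 80° -7° = 73°
rotate link 1 by -75°: θ ← 73° -75° = -2°
rotate link 1 by -61°: θ ← -2° -61° = -63°
h = r sin θ − e = -47.223346 − 19 = -66.223346
sin φ = h / L = -66.223346 / 234 = -0.28300575
φ = arcsin(-0.28300575) = -16.439680°

-16.4397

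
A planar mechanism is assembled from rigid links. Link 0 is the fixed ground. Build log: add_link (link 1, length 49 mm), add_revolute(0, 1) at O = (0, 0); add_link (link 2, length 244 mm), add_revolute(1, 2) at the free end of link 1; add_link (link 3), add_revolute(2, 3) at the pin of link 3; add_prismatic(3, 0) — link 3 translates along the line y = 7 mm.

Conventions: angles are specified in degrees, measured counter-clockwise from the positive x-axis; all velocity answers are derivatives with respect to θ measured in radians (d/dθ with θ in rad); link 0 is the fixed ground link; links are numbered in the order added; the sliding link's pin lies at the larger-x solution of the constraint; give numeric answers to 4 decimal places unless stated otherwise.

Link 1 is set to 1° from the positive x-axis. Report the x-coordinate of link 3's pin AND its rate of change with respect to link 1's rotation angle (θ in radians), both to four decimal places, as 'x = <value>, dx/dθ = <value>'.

geometry: r = 49 mm, L = 244 mm, e = 7 mm
crank pin P = (r cos θ, r sin θ) = (48.992537, 0.855168)
h = r sin θ − e = 0.855168 − 7 = -6.144832
x = r cos θ + √(L² − h²) = 48.992537 + 243.922613 = 292.915150
dx/dθ = −r sin θ − h·r cos θ/√(L² − h²) (θ in radians; h = -6.144832) = 0.379039

x = 292.9151, dx/dθ = 0.3790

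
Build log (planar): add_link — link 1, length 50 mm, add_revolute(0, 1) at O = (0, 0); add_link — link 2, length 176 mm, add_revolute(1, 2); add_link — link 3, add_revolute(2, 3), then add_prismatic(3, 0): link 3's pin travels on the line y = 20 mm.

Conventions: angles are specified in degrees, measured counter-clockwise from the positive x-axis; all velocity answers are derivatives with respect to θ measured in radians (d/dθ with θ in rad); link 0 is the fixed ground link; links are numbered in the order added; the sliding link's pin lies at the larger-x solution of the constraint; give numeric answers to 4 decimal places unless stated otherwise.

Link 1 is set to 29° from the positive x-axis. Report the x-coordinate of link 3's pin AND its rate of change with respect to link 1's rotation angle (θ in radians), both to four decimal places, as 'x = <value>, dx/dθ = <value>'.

geometry: r = 50 mm, L = 176 mm, e = 20 mm
crank pin P = (r cos θ, r sin θ) = (43.730985, 24.240481)
h = r sin θ − e = 24.240481 − 20 = 4.240481
x = r cos θ + √(L² − h²) = 43.730985 + 175.948908 = 219.679894
dx/dθ = −r sin θ − h·r cos θ/√(L² − h²) (θ in radians; h = 4.240481) = -25.294426

x = 219.6799, dx/dθ = -25.2944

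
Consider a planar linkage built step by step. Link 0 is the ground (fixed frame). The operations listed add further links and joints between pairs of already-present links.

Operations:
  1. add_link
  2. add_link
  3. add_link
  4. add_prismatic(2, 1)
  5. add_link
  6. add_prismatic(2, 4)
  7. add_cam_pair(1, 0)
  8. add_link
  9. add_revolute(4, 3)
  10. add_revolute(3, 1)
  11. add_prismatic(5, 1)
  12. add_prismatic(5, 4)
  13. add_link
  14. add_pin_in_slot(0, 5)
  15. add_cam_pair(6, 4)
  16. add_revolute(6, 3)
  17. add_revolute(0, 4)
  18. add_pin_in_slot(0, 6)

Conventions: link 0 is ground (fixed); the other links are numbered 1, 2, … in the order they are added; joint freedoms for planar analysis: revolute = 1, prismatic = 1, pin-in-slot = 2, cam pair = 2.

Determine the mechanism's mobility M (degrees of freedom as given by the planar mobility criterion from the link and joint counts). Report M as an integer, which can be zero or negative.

(L,J1,J2)=(1,0,0); link0 fixed
link1: (2,0,0)
link2: (3,0,0)
link3: (4,0,0)
P 2-1 [J1]: (4,1,0)
link4: (5,1,0)
P 2-4 [J1]: (5,2,0)
C 1-0 [J2]: (5,2,1)
link5: (6,2,1)
R 4-3 [J1]: (6,3,1)
R 3-1 [J1]: (6,4,1)
P 5-1 [J1]: (6,5,1)
P 5-4 [J1]: (6,6,1)
link6: (7,6,1)
PS 0-5 [J2]: (7,6,2)
C 6-4 [J2]: (7,6,3)
R 6-3 [J1]: (7,7,3)
R 0-4 [J1]: (7,8,3)
PS 0-6 [J2]: (7,8,4)
Grübler: 3·6 − 2·8 − 4 = -2

M = -2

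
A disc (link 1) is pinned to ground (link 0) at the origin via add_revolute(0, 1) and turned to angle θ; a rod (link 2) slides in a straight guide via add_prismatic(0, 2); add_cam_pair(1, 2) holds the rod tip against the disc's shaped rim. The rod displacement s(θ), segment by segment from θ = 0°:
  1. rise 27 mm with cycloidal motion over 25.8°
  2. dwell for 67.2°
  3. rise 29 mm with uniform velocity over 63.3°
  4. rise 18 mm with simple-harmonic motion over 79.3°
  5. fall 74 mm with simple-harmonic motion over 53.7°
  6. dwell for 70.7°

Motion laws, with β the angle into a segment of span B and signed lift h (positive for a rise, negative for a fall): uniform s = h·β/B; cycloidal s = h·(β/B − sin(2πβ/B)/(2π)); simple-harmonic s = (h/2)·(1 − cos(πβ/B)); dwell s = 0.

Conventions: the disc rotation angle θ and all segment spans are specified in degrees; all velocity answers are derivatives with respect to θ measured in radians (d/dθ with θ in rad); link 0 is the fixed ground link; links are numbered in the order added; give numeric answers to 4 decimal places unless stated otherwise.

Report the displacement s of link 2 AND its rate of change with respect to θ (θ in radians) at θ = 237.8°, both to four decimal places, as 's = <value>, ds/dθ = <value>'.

segment 1 (0° to 25.8°, cycloidal, h = 27) is passed completely: s = 0.0000 + (27) = 27.0000
segment 2 (25.8° to 93°, dwell): s unchanged at 27.0000
segment 3 (93° to 156.3°, uniform, h = 29) is passed completely: s = 27.0000 + (29) = 56.0000
segment 4 (156.3° to 235.6°, simple-harmonic, h = 18) is passed completely: s = 56.0000 + (18) = 74.0000
θ = 237.8° falls in segment 5 (235.6° to 289.3°, simple-harmonic, h = -74): β = 237.8 − 235.6 = 2.2°, B = 53.7°; Δs = -74/2·(1 − cos(π·0.0410)) = -0.3060; s = 74.0000 − 0.3060 = 73.6940
velocity in seg [235.6°–289.3°] (simple-harmonic), θ in radians: β = 2.2° = 0.0384 rad, B = 53.7° = 0.9372 rad; ds/dθ = (πh/(2B)) sin(πβ/B) = (π·(-74)/(2·0.9372)) sin(π·0.0410) = -15.918367 mm/rad

s = 73.6940, ds/dθ = -15.9184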